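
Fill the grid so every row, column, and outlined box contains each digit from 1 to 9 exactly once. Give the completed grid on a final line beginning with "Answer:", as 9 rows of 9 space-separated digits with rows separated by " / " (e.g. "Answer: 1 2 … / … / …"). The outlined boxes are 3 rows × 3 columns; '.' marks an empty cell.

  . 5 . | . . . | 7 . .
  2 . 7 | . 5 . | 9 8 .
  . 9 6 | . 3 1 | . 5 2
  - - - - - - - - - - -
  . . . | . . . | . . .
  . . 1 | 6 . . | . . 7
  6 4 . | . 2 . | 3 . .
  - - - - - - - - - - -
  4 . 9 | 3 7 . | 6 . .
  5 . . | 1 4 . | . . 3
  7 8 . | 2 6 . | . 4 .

Step 1. [r2c4∈{4}] only 4 remains possible at r2c4. So r2c4=4.
Step 2. [r4c5∈{1,8,9}] across col 5, 1 lands solely at r4c5 ⇒ r4c5=1.
Step 3. [r8c3∈{2}] r8c3 has the single candidate 2, so r8c3=2.
Step 4. [r1c1∈{1,3,8}] across col 1, 1 lands solely at r1c1 ⇒ r1c1=1.
Step 5. [r8c7∈{8}] only 8 remains possible at r8c7, so r8c7=8.
Step 6. [r8c6∈{9}] r8c6's peers cover all but 9 ⇒ r8c6=9.
Step 7. [r9c6∈{5}] r9c6 has the single candidate 5, so r9c6=5.
Step 8. [r5c7∈{2,4,5}] across row 5, 5 lands solely at r5c7, so r5c7=5.
Step 9. [r3c1∈{8}] r3c1 is down to just 8, so r3c1=8.
Step 10. [r4c2∈{2,3,7}] 7 has one home in col 2: r4c2, so r4c2=7.
Step 11. [r7c6∈{8}] r7c6 is down to just 8, so r7c6=8.
Step 12. [r2c9∈{1,6}] r2c9 is the only open cell in row 2 admitting 1. So r2c9=1.
Step 13. [r5c5∈{8,9}] across row 5, 8 lands solely at r5c5, so r5c5=8.
Step 14. [r4c7∈{2,4}] 2 has one home in col 7: r4c7. So r4c7=2.
Step 15. [r5c8∈{9}] r5c8 is down to just 9. So r5c8=9.
Step 16. [r4c9∈{4,6,8}] 4 has one home in box 6: r4c9, so r4c9=4.
Step 17. [r5c1∈{3}] nothing but 3 survives at r5c1 ⇒ r5c1=3.
Step 18. [r6c4∈{5,7,9}] across row 6, 9 lands solely at r6c4 ⇒ r6c4=9.
Step 19. [r1c9∈{6}] r1c9 has the single candidate 6 ⇒ r1c9=6.
Step 20. [r4c3∈{5,8}] in row 4, 8 fits only at r4c3 ⇒ r4c3=8.
Step 21. [r1c3∈{3,4}] 4 has one home in row 1: r1c3. So r1c3=4.
Step 22. [r6c8∈{1}] nothing but 1 survives at r6c8, so r6c8=1.
Step 23. [r3c7∈{4}] r3c7 has the single candidate 4, so r3c7=4.
Step 24. [r5c2∈{2}] r5c2 is down to just 2 ⇒ r5c2=2.
Step 25. [r1c5∈{9}] only 9 remains possible at r1c5, so r1c5=9.
Step 26. [r2c6∈{6}] only 6 remains possible at r2c6 ⇒ r2c6=6.
Step 27. [r1c6∈{2}] nothing but 2 survives at r1c6 ⇒ r1c6=2.
Step 28. [r4c6∈{3}] r4c6's peers cover all but 3. So r4c6=3.
Step 29. [r7c9∈{5}] r7c9 has the single candidate 5. So r7c9=5.
Step 30. [r1c4∈{8}] r1c4 is down to just 8. So r1c4=8.
Step 31. [r6c6∈{7}] r6c6 is down to just 7, so r6c6=7.
Step 32. [r6c9∈{8}] r6c9's peers cover all but 8 ⇒ r6c9=8.
Step 33. [r7c8∈{2}] nothing but 2 survives at r7c8. So r7c8=2.
Step 34. [r4c8∈{6}] r4c8 is down to just 6, so r4c8=6.
Step 35. [r9c7∈{1}] r9c7 is down to just 1 ⇒ r9c7=1.
Step 36. [r1c8∈{3}] r1c8 has the single candidate 3 ⇒ r1c8=3.
Step 37. [r4c4∈{5}] r4c4 has the single candidate 5, so r4c4=5.
Step 38. [r5c6∈{4}] only 4 remains possible at r5c6 ⇒ r5c6=4.
Step 39. [r8c2∈{6}] r8c2's peers cover all but 6, so r8c2=6.
Step 40. [r4c1∈{9}] r4c1 has the single candidate 9, so r4c1=9.
Step 41. [r7c2∈{1}] only 1 remains possible at r7c2, so r7c2=1.
Step 42. [r3c4∈{7}] nothing but 7 survives at r3c4, so r3c4=7.
Step 43. [r9c9∈{9}] r9c9 is down to just 9, so r9c9=9.
Step 44. [r6c3∈{5}] r6c3 has the single candidate 5. So r6c3=5.
Step 45. [r2c2∈{3}] r2c2 is down to just 3. So r2c2=3.
Step 46. [r9c3∈{3}] only 3 remains possible at r9c3 ⇒ r9c3=3.
Step 47. [r8c8∈{7}] only 7 remains possible at r8c8. So r8c8=7.

Answer: 1 5 4 8 9 2 7 3 6 / 2 3 7 4 5 6 9 8 1 / 8 9 6 7 3 1 4 5 2 / 9 7 8 5 1 3 2 6 4 / 3 2 1 6 8 4 5 9 7 / 6 4 5 9 2 7 3 1 8 / 4 1 9 3 7 8 6 2 5 / 5 6 2 1 4 9 8 7 3 / 7 8 3 2 6 5 1 4 9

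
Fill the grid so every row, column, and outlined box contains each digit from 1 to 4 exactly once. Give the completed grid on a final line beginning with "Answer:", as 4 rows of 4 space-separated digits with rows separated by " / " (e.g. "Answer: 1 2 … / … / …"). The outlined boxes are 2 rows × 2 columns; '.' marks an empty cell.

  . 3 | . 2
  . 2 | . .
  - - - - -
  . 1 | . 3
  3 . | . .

Step 1. [r4c2∈{4}] only 4 remains possible at r4c2, so r4c2=4.
Step 2. [r2c4∈{1,4}] in col 4, 4 fits only at r2c4, so r2c4=4.
Step 3. [r1c3∈{1}] only 1 remains possible at r1c3 ⇒ r1c3=1.
Step 4. [r3c1∈{2}] nothing but 2 survives at r3c1 ⇒ r3c1=2.
Step 5. [r2c3∈{3}] r2c3's peers cover all but 3 ⇒ r2c3=3.
Step 6. [r4c4∈{1}] r4c4's peers cover all but 1. So r4c4=1.
Step 7. [r3c3∈{4}] r3c3's peers cover all but 4. So r3c3=4.
Step 8. [r1c1∈{4}] r1c1 is down to just 4 ⇒ r1c1=4.
Step 9. [r4c3∈{2}] r4c3's peers cover all but 2, so r4c3=2.
Step 10. [r2c1∈{1}] r2c1's peers cover all but 1, so r2c1=1.

Answer: 4 3 1 2 / 1 2 3 4 / 2 1 4 3 / 3 4 2 1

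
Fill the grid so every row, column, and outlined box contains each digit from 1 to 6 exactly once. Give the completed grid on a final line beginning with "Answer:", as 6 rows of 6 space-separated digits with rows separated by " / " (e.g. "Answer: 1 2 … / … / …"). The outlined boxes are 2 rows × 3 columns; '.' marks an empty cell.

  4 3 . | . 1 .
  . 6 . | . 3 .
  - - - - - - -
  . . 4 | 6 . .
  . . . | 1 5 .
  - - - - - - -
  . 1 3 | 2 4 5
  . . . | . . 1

Step 1. [r4c2∈{2}] nothing but 2 survives at r4c2. So r4c2=2.
Step 2. [r5c1∈{6}] r5c1 is down to just 6 ⇒ r5c1=6.
Step 3. [r3c1∈{1,3,5}] in row 3, 1 fits only at r3c1, so r3c1=1.
Step 4. [r2c3∈{1,2,5}] across row 2, 1 lands solely at r2c3, so r2c3=1.
Step 5. [r3c6∈{2,3}] in row 3, 3 fits only at r3c6. So r3c6=3.
Step 6. [r1c4∈{5}] r1c4's peers cover all but 5. So r1c4=5.
Step 7. [r6c3∈{2,5}] across col 3, 5 lands solely at r6c3, so r6c3=5.
Step 8. [r1c3∈{2}] nothing but 2 survives at r1c3. So r1c3=2.
Step 9. [r4c6∈{4}] r4c6 has the single candidate 4 ⇒ r4c6=4.
Step 10. [r6c2∈{4}] only 4 remains possible at r6c2 ⇒ r6c2=4.
Step 11. [r4c1∈{3}] only 3 remains possible at r4c1, so r4c1=3.
Step 12. [r2c1∈{5}] only 5 remains possible at r2c1. So r2c1=5.
Step 13. [r6c4∈{3}] only 3 remains possible at r6c4 ⇒ r6c4=3.
Step 14. [r6c1∈{2}] only 2 remains possible at r6c1. So r6c1=2.
Step 15. [r4c3∈{6}] r4c3's peers cover all but 6. So r4c3=6.
Step 16. [r3c2∈{5}] r3c2 is down to just 5, so r3c2=5.
Step 17. [r2c4∈{4}] nothing but 4 survives at r2c4, so r2c4=4.
Step 18. [r2c6∈{2}] r2c6's peers cover all but 2 ⇒ r2c6=2.
Step 19. [r6c5∈{6}] r6c5 is down to just 6 ⇒ r6c5=6.
Step 20. [r3c5∈{2}] only 2 remains possible at r3c5, so r3c5=2.
Step 21. [r1c6∈{6}] r1c6's peers cover all but 6. So r1c6=6.

Answer: 4 3 2 5 1 6 / 5 6 1 4 3 2 / 1 5 4 6 2 3 / 3 2 6 1 5 4 / 6 1 3 2 4 5 / 2 4 5 3 6 1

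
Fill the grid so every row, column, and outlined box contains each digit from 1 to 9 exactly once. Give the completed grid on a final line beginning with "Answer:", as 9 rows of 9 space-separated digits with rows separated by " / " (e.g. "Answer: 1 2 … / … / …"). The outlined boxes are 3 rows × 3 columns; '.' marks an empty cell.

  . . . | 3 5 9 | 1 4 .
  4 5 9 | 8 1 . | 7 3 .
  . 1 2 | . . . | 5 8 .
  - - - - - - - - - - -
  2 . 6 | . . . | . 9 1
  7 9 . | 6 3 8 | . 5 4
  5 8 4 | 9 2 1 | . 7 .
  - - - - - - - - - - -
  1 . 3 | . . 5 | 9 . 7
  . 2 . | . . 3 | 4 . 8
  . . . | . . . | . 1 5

Step 1. [r9c7∈{2,3,6}] 3 has one home in row 9: r9c7 ⇒ r9c7=3.
Step 2. [r2c6∈{2,6}] in box 2, 2 fits only at r2c6, so r2c6=2.
Step 3. [r9c4∈{2,4,7}] 2 has one home in row 9: r9c4, so r9c4=2.
Step 4. [r7c4∈{4}] only 4 remains possible at r7c4. So r7c4=4.
Step 5. [r7c2∈{6}] r7c2's peers cover all but 6. So r7c2=6.
Step 6. [r3c4∈{7}] r3c4 is down to just 7, so r3c4=7.
Step 7. [r2c9∈{6}] r2c9's peers cover all but 6, so r2c9=6.
Step 8. [r1c2∈{7}] only 7 remains possible at r1c2. So r1c2=7.
Step 9. [r1c1∈{6,8}] r1c1 is the only open cell in row 1 admitting 6, so r1c1=6.
Step 10. [r9c1∈{8,9}] r9c1 is the only open cell in col 1 admitting 8. So r9c1=8.
Step 11. [r9c5∈{6,7,9}] 9 has one home in row 9: r9c5, so r9c5=9.
Step 12. [r9c6∈{6,7}] 6 has one home in row 9: r9c6, so r9c6=6.
Step 13. [r8c5∈{7}] only 7 remains possible at r8c5 ⇒ r8c5=7.
Step 14. [r3c6∈{4}] only 4 remains possible at r3c6. So r3c6=4.
Step 15. [r9c3∈{7}] r9c3 is down to just 7. So r9c3=7.
Step 16. [r3c9∈{9}] nothing but 9 survives at r3c9, so r3c9=9.
Step 17. [r8c3∈{5}] r8c3's peers cover all but 5. So r8c3=5.
Step 18. [r3c1∈{3}] only 3 remains possible at r3c1 ⇒ r3c1=3.
Step 19. [r5c3∈{1}] r5c3 has the single candidate 1, so r5c3=1.
Step 20. [r4c5∈{4}] only 4 remains possible at r4c5. So r4c5=4.
Step 21. [r4c7∈{8}] only 8 remains possible at r4c7, so r4c7=8.
Step 22. [r6c9∈{3}] r6c9's peers cover all but 3, so r6c9=3.
Step 23. [r7c5∈{8}] r7c5's peers cover all but 8 ⇒ r7c5=8.
Step 24. [r4c4∈{5}] r4c4's peers cover all but 5, so r4c4=5.
Step 25. [r3c5∈{6}] r3c5 has the single candidate 6 ⇒ r3c5=6.
Step 26. [r8c1∈{9}] only 9 remains possible at r8c1. So r8c1=9.
Step 27. [r1c3∈{8}] only 8 remains possible at r1c3 ⇒ r1c3=8.
Step 28. [r8c4∈{1}] r8c4 is down to just 1 ⇒ r8c4=1.
Step 29. [r1c9∈{2}] r1c9 is down to just 2. So r1c9=2.
Step 30. [r4c6∈{7}] r4c6 is down to just 7 ⇒ r4c6=7.
Step 31. [r4c2∈{3}] r4c2 is down to just 3 ⇒ r4c2=3.
Step 32. [r8c8∈{6}] r8c8's peers cover all but 6. So r8c8=6.
Step 33. [r7c8∈{2}] r7c8 is down to just 2, so r7c8=2.
Step 34. [r9c2∈{4}] r9c2's peers cover all but 4, so r9c2=4.
Step 35. [r6c7∈{6}] r6c7 is down to just 6 ⇒ r6c7=6.
Step 36. [r5c7∈{2}] r5c7 is down to just 2 ⇒ r5c7=2.

Answer: 6 7 8 3 5 9 1 4 2 / 4 5 9 8 1 2 7 3 6 / 3 1 2 7 6 4 5 8 9 / 2 3 6 5 4 7 8 9 1 / 7 9 1 6 3 8 2 5 4 / 5 8 4 9 2 1 6 7 3 / 1 6 3 4 8 5 9 2 7 / 9 2 5 1 7 3 4 6 8 / 8 4 7 2 9 6 3 1 5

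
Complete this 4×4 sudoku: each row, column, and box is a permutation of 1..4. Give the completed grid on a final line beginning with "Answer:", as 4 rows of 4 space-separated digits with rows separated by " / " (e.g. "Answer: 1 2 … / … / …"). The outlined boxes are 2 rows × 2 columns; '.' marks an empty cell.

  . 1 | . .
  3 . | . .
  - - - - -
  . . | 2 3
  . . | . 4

Step 1. [r1c4∈{2}] nothing but 2 survives at r1c4. So r1c4=2.
Step 2. [r1c1∈{4}] nothing but 4 survives at r1c1, so r1c1=4.
Step 3. [r4c3∈{1}] r4c3 is down to just 1, so r4c3=1.
Step 4. [r4c2∈{2,3}] in row 4, 3 fits only at r4c2 ⇒ r4c2=3.
Step 5. [r3c2∈{4}] nothing but 4 survives at r3c2, so r3c2=4.
Step 6. [r2c3∈{4}] r2c3 has the single candidate 4 ⇒ r2c3=4.
Step 7. [r2c2∈{2}] r2c2's peers cover all but 2 ⇒ r2c2=2.
Step 8. [r3c1∈{1}] only 1 remains possible at r3c1. So r3c1=1.
Step 9. [r4c1∈{2}] only 2 remains possible at r4c1, so r4c1=2.
Step 10. [r1c3∈{3}] r1c3 is down to just 3 ⇒ r1c3=3.
Step 11. [r2c4∈{1}] r2c4's peers cover all but 1. So r2c4=1.

Answer: 4 1 3 2 / 3 2 4 1 / 1 4 2 3 / 2 3 1 4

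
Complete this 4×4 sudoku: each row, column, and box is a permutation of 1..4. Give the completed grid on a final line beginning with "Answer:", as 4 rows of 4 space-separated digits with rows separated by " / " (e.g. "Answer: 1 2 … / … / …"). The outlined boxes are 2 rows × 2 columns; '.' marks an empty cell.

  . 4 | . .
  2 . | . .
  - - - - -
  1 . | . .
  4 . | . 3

Step 1. [r4c3∈{1,2}] row 4 places 1 nowhere but r4c3. So r4c3=1.
Step 2. [r2c2∈{1,3}] in col 2, 1 fits only at r2c2 ⇒ r2c2=1.
Step 3. [r2c4∈{4}] nothing but 4 survives at r2c4, so r2c4=4.
Step 4. [r3c4∈{2}] only 2 remains possible at r3c4, so r3c4=2.
Step 5. [r1c1∈{3}] r1c1's peers cover all but 3. So r1c1=3.
Step 6. [r4c2∈{2}] nothing but 2 survives at r4c2, so r4c2=2.
Step 7. [r2c3∈{3}] only 3 remains possible at r2c3, so r2c3=3.
Step 8. [r3c3∈{4}] nothing but 4 survives at r3c3, so r3c3=4.
Step 9. [r1c4∈{1}] r1c4 is down to just 1, so r1c4=1.
Step 10. [r1c3∈{2}] r1c3's peers cover all but 2, so r1c3=2.
Step 11. [r3c2∈{3}] r3c2 has the single candidate 3, so r3c2=3.

Answer: 3 4 2 1 / 2 1 3 4 / 1 3 4 2 / 4 2 1 3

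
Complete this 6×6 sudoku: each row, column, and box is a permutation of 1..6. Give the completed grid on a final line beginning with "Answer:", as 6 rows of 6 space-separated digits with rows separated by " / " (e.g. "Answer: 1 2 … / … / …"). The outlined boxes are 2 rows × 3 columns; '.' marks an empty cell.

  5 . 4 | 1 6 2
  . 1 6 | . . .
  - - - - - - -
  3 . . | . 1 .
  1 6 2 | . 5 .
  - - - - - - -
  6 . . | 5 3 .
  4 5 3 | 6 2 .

Step 1. [r5c6∈{1,4}] 4 has one home in row 5: r5c6. So r5c6=4.
Step 2. [r4c4∈{3,4}] across row 4, 4 lands solely at r4c4, so r4c4=4.
Step 3. [r2c4∈{3}] r2c4's peers cover all but 3. So r2c4=3.
Step 4. [r1c2∈{3}] nothing but 3 survives at r1c2 ⇒ r1c2=3.
Step 5. [r3c3∈{5}] r3c3 is down to just 5. So r3c3=5.
Step 6. [r3c4∈{2}] nothing but 2 survives at r3c4 ⇒ r3c4=2.
Step 7. [r2c6∈{5}] r2c6 has the single candidate 5 ⇒ r2c6=5.
Step 8. [r2c1∈{2}] r2c1 has the single candidate 2. So r2c1=2.
Step 9. [r6c6∈{1}] nothing but 1 survives at r6c6, so r6c6=1.
Step 10. [r3c2∈{4}] r3c2 is down to just 4, so r3c2=4.
Step 11. [r4c6∈{3}] nothing but 3 survives at r4c6, so r4c6=3.
Step 12. [r2c5∈{4}] r2c5's peers cover all but 4. So r2c5=4.
Step 13. [r5c3∈{1}] r5c3 is down to just 1 ⇒ r5c3=1.
Step 14. [r5c2∈{2}] r5c2's peers cover all but 2, so r5c2=2.
Step 15. [r3c6∈{6}] r3c6's peers cover all but 6, so r3c6=6.

Answer: 5 3 4 1 6 2 / 2 1 6 3 4 5 / 3 4 5 2 1 6 / 1 6 2 4 5 3 / 6 2 1 5 3 4 / 4 5 3 6 2 1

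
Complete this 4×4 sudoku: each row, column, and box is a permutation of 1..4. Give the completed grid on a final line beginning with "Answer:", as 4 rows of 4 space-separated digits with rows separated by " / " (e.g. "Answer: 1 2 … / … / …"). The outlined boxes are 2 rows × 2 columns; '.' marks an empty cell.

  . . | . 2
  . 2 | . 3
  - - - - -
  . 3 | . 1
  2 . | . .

Step 1. [r3c1∈{4}] r3c1 is down to just 4. So r3c1=4.
Step 2. [r2c3∈{1,4}] across row 2, 4 lands solely at r2c3 ⇒ r2c3=4.
Step 3. [r1c3∈{1}] only 1 remains possible at r1c3, so r1c3=1.
Step 4. [r4c4∈{4}] nothing but 4 survives at r4c4 ⇒ r4c4=4.
Step 5. [r1c1∈{3}] only 3 remains possible at r1c1 ⇒ r1c1=3.
Step 6. [r2c1∈{1}] r2c1 is down to just 1 ⇒ r2c1=1.
Step 7. [r4c3∈{3}] r4c3's peers cover all but 3, so r4c3=3.
Step 8. [r3c3∈{2}] nothing but 2 survives at r3c3 ⇒ r3c3=2.
Step 9. [r1c2∈{4}] r1c2 is down to just 4, so r1c2=4.
Step 10. [r4c2∈{1}] r4c2 has the single candidate 1 ⇒ r4c2=1.

Answer: 3 4 1 2 / 1 2 4 3 / 4 3 2 1 / 2 1 3 4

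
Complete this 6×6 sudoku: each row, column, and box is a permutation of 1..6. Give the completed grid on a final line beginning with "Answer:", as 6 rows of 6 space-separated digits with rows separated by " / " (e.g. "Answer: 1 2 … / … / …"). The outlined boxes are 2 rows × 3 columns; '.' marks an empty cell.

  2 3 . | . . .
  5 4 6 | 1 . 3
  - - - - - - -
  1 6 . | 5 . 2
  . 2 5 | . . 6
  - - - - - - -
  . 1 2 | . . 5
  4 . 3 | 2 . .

Step 1. [r6c5∈{1,6}] 6 has one home in row 6: r6c5 ⇒ r6c5=6.
Step 2. [r3c5∈{3,4}] r3c5 is the only open cell in row 3 admitting 3 ⇒ r3c5=3.
Step 3. [r5c5∈{4}] nothing but 4 survives at r5c5, so r5c5=4.
Step 4. [r1c6∈{4}] r1c6 is down to just 4. So r1c6=4.
Step 5. [r1c3∈{1}] r1c3 has the single candidate 1, so r1c3=1.
Step 6. [r4c4∈{4}] r4c4 is down to just 4 ⇒ r4c4=4.
Step 7. [r3c3∈{4}] only 4 remains possible at r3c3 ⇒ r3c3=4.
Step 8. [r2c5∈{2}] only 2 remains possible at r2c5 ⇒ r2c5=2.
Step 9. [r6c2∈{5}] r6c2's peers cover all but 5 ⇒ r6c2=5.
Step 10. [r5c1∈{6}] r5c1 is down to just 6 ⇒ r5c1=6.
Step 11. [r4c5∈{1}] nothing but 1 survives at r4c5. So r4c5=1.
Step 12. [r1c5∈{5}] only 5 remains possible at r1c5. So r1c5=5.
Step 13. [r4c1∈{3}] r4c1 has the single candidate 3 ⇒ r4c1=3.
Step 14. [r5c4∈{3}] r5c4's peers cover all but 3 ⇒ r5c4=3.
Step 15. [r6c6∈{1}] r6c6 is down to just 1 ⇒ r6c6=1.
Step 16. [r1c4∈{6}] r1c4 has the single candidate 6, so r1c4=6.

Answer: 2 3 1 6 5 4 / 5 4 6 1 2 3 / 1 6 4 5 3 2 / 3 2 5 4 1 6 / 6 1 2 3 4 5 / 4 5 3 2 6 1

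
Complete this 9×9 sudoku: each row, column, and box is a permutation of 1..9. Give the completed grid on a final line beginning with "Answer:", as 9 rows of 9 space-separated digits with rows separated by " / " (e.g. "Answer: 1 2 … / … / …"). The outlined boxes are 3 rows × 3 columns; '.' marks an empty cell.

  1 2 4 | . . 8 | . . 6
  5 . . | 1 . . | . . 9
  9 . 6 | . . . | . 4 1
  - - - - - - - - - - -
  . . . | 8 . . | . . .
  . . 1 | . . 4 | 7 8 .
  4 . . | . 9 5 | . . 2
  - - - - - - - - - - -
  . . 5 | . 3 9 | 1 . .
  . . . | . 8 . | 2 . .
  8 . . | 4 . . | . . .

Step 1. [r5c2∈{3,5,6,9}] 9 has one home in row 5: r5c2, so r5c2=9.
Step 2. [r4c2∈{3,5,6,7}] 5 has one home in col 2: r4c2 ⇒ r4c2=5.
Step 3. [r4c7∈{3,4,6,9}] across col 7, 4 lands solely at r4c7. So r4c7=4.
Step 4. [r4c9∈{3}] nothing but 3 survives at r4c9, so r4c9=3.
Step 5. [r9c7∈{3,5,6,9}] r9c7 is the only open cell in col 7 admitting 9, so r9c7=9.
Step 6. [r2c8∈{2,3,7}] across col 8, 2 lands solely at r2c8 ⇒ r2c8=2.
Step 7. [r1c8∈{3,5,7}] across box 3, 7 lands solely at r1c8 ⇒ r1c8=7.
Step 8. [r7c8∈{6}] only 6 remains possible at r7c8. So r7c8=6.
Step 9. [r1c5∈{5}] r1c5 has the single candidate 5, so r1c5=5.
Step 10. [r8c4∈{5,6,7}] 5 has one home in col 4: r8c4, so r8c4=5.
Step 11. [r8c8∈{3}] nothing but 3 survives at r8c8. So r8c8=3.
Step 12. [r5c1∈{2,3,6}] across col 1, 3 lands solely at r5c1. So r5c1=3.
Step 13. [r6c4∈{3,6,7}] r6c4 is the only open cell in row 6 admitting 3, so r6c4=3.
Step 14. [r5c4∈{2,6}] col 4 places 6 nowhere but r5c4, so r5c4=6.
Step 15. [r4c1∈{2,6,7}] in row 4, 6 fits only at r4c1 ⇒ r4c1=6.
Step 16. [r8c1∈{7}] r8c1's peers cover all but 7, so r8c1=7.
Step 17. [r5c5∈{2}] r5c5's peers cover all but 2 ⇒ r5c5=2.
Step 18. [r3c5∈{7}] r3c5 has the single candidate 7, so r3c5=7.
Step 19. [r4c6∈{1,7}] across box 5, 7 lands solely at r4c6. So r4c6=7.
Step 20. [r3c4∈{2}] nothing but 2 survives at r3c4 ⇒ r3c4=2.
Step 21. [r3c6∈{3}] only 3 remains possible at r3c6 ⇒ r3c6=3.
Step 22. [r3c2∈{8}] r3c2 has the single candidate 8. So r3c2=8.
Step 23. [r9c6∈{1,2,6}] across col 6, 2 lands solely at r9c6 ⇒ r9c6=2.
Step 24. [r8c6∈{1,6}] 1 has one home in col 6: r8c6. So r8c6=1.
Step 25. [r9c2∈{1,3,6}] row 9 places 1 nowhere but r9c2 ⇒ r9c2=1.
Step 26. [r2c2∈{3,7}] across col 2, 3 lands solely at r2c2 ⇒ r2c2=3.
Step 27. [r7c9∈{4,7,8}] 8 has one home in row 7: r7c9, so r7c9=8.
Step 28. [r9c9∈{5,7}] across row 9, 7 lands solely at r9c9. So r9c9=7.
Step 29. [r7c2∈{4}] r7c2's peers cover all but 4 ⇒ r7c2=4.
Step 30. [r6c2∈{7}] r6c2's peers cover all but 7, so r6c2=7.
Step 31. [r2c6∈{6}] r2c6 is down to just 6, so r2c6=6.
Step 32. [r4c8∈{1,9}] across row 4, 9 lands solely at r4c8. So r4c8=9.
Step 33. [r9c3∈{3}] only 3 remains possible at r9c3. So r9c3=3.
Step 34. [r8c9∈{4}] r8c9 is down to just 4. So r8c9=4.
Step 35. [r8c2∈{6}] r8c2 has the single candidate 6, so r8c2=6.
Step 36. [r6c3∈{8}] nothing but 8 survives at r6c3. So r6c3=8.
Step 37. [r2c5∈{4}] nothing but 4 survives at r2c5. So r2c5=4.
Step 38. [r7c4∈{7}] r7c4 has the single candidate 7, so r7c4=7.
Step 39. [r5c9∈{5}] only 5 remains possible at r5c9. So r5c9=5.
Step 40. [r7c1∈{2}] r7c1 has the single candidate 2 ⇒ r7c1=2.
Step 41. [r2c7∈{8}] only 8 remains possible at r2c7, so r2c7=8.
Step 42. [r1c4∈{9}] only 9 remains possible at r1c4 ⇒ r1c4=9.
Step 43. [r1c7∈{3}] r1c7's peers cover all but 3 ⇒ r1c7=3.
Step 44. [r3c7∈{5}] r3c7 has the single candidate 5. So r3c7=5.
Step 45. [r8c3∈{9}] nothing but 9 survives at r8c3 ⇒ r8c3=9.
Step 46. [r6c8∈{1}] only 1 remains possible at r6c8, so r6c8=1.
Step 47. [r2c3∈{7}] nothing but 7 survives at r2c3. So r2c3=7.
Step 48. [r6c7∈{6}] nothing but 6 survives at r6c7 ⇒ r6c7=6.
Step 49. [r4c3∈{2}] r4c3 is down to just 2. So r4c3=2.
Step 50. [r9c5∈{6}] only 6 remains possible at r9c5, so r9c5=6.
Step 51. [r4c5∈{1}] r4c5 is down to just 1, so r4c5=1.
Step 52. [r9c8∈{5}] r9c8 is down to just 5. So r9c8=5.

Answer: 1 2 4 9 5 8 3 7 6 / 5 3 7 1 4 6 8 2 9 / 9 8 6 2 7 3 5 4 1 / 6 5 2 8 1 7 4 9 3 / 3 9 1 6 2 4 7 8 5 / 4 7 8 3 9 5 6 1 2 / 2 4 5 7 3 9 1 6 8 / 7 6 9 5 8 1 2 3 4 / 8 1 3 4 6 2 9 5 7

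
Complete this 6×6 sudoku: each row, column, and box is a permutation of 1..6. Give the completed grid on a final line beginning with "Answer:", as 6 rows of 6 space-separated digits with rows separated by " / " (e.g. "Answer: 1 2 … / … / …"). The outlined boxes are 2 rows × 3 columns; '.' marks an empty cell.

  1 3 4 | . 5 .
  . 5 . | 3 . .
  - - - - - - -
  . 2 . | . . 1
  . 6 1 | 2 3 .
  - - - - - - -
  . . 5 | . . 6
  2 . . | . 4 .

Step 1. [r3c4∈{4,5,6}] r3c4 is the only open cell in col 4 admitting 4 ⇒ r3c4=4.
Step 2. [r2c3∈{2,6}] col 3 places 2 nowhere but r2c3 ⇒ r2c3=2.
Step 3. [r5c1∈{3,4}] in row 5, 3 fits only at r5c1 ⇒ r5c1=3.
Step 4. [r5c4∈{1}] r5c4's peers cover all but 1, so r5c4=1.
Step 5. [r4c6∈{5}] nothing but 5 survives at r4c6, so r4c6=5.
Step 6. [r2c5∈{1,6}] in row 2, 1 fits only at r2c5, so r2c5=1.
Step 7. [r3c3∈{3}] only 3 remains possible at r3c3. So r3c3=3.
Step 8. [r5c2∈{4}] only 4 remains possible at r5c2, so r5c2=4.
Step 9. [r1c6∈{2}] only 2 remains possible at r1c6, so r1c6=2.
Step 10. [r3c1∈{5}] r3c1 has the single candidate 5 ⇒ r3c1=5.
Step 11. [r6c2∈{1}] r6c2's peers cover all but 1 ⇒ r6c2=1.
Step 12. [r2c6∈{4}] r2c6 has the single candidate 4 ⇒ r2c6=4.
Step 13. [r6c6∈{3}] only 3 remains possible at r6c6, so r6c6=3.
Step 14. [r3c5∈{6}] r3c5's peers cover all but 6 ⇒ r3c5=6.
Step 15. [r6c3∈{6}] only 6 remains possible at r6c3 ⇒ r6c3=6.
Step 16. [r1c4∈{6}] r1c4's peers cover all but 6. So r1c4=6.
Step 17. [r2c1∈{6}] only 6 remains possible at r2c1, so r2c1=6.
Step 18. [r6c4∈{5}] nothing but 5 survives at r6c4. So r6c4=5.
Step 19. [r4c1∈{4}] r4c1 is down to just 4. So r4c1=4.
Step 20. [r5c5∈{2}] only 2 remains possible at r5c5, so r5c5=2.

Answer: 1 3 4 6 5 2 / 6 5 2 3 1 4 / 5 2 3 4 6 1 / 4 6 1 2 3 5 / 3 4 5 1 2 6 / 2 1 6 5 4 3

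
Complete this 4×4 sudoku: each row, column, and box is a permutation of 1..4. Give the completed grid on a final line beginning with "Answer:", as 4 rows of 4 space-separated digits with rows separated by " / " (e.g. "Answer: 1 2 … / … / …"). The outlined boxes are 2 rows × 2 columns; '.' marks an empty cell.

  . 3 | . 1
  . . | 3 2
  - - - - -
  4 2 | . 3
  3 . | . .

Step 1. [r4c3∈{1,2,4}] row 4 places 2 nowhere but r4c3. So r4c3=2.
Step 2. [r4c2∈{1}] r4c2's peers cover all but 1, so r4c2=1.
Step 3. [r2c2∈{4}] r2c2's peers cover all but 4 ⇒ r2c2=4.
Step 4. [r2c1∈{1}] nothing but 1 survives at r2c1, so r2c1=1.
Step 5. [r1c3∈{4}] r1c3 has the single candidate 4. So r1c3=4.
Step 6. [r4c4∈{4}] r4c4 is down to just 4. So r4c4=4.
Step 7. [r3c3∈{1}] nothing but 1 survives at r3c3 ⇒ r3c3=1.
Step 8. [r1c1∈{2}] r1c1 is down to just 2, so r1c1=2.

Answer: 2 3 4 1 / 1 4 3 2 / 4 2 1 3 / 3 1 2 4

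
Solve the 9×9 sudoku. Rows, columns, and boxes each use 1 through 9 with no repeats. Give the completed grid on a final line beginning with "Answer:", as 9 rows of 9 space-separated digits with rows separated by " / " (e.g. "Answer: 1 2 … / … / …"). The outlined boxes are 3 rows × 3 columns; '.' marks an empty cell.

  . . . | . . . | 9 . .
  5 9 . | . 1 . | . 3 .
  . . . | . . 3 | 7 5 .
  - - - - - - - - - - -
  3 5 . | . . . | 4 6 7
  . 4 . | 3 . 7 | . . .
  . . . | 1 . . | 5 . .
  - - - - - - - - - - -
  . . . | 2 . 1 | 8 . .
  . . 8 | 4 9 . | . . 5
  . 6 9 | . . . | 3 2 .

Step 1. [r5c5∈{2,5,6,8}] r5c5 is the only open cell in row 5 admitting 5, so r5c5=5.
Step 2. [r8c2∈{1,2,3,7}] row 8 places 3 nowhere but r8c2. So r8c2=3.
Step 3. [r7c2∈{7}] r7c2 has the single candidate 7, so r7c2=7.
Step 4. [r7c1∈{4}] r7c1's peers cover all but 4, so r7c1=4.
Step 5. [r1c8∈{1,4,8}] 4 has one home in col 8: r1c8 ⇒ r1c8=4.
Step 6. [r8c6∈{6}] r8c6 is down to just 6, so r8c6=6.
Step 7. [r6c5∈{2,4,6,8}] 6 has one home in box 5: r6c5 ⇒ r6c5=6.
Step 8. [r2c7∈{2,6}] col 7 places 6 nowhere but r2c7. So r2c7=6.
Step 9. [r4c3∈{1,2}] in row 4, 1 fits only at r4c3, so r4c3=1.
Step 10. [r5c7∈{1,2}] in col 7, 2 fits only at r5c7, so r5c7=2.
Step 11. [r9c1∈{1}] r9c1 is down to just 1, so r9c1=1.
Step 12. [r6c6∈{2,4,8,9}] across row 6, 4 lands solely at r6c6, so r6c6=4.
Step 13. [r3c4∈{6,8,9}] r3c4 is the only open cell in row 3 admitting 9. So r3c4=9.
Step 14. [r1c4∈{5,6,7,8}] 6 has one home in col 4: r1c4, so r1c4=6.
Step 15. [r4c4∈{8}] nothing but 8 survives at r4c4 ⇒ r4c4=8.
Step 16. [r2c3∈{2,4,7}] 4 has one home in row 2: r2c3, so r2c3=4.
Step 17. [r8c1∈{2}] r8c1 is down to just 2, so r8c1=2.
Step 18. [r7c8∈{9}] r7c8 has the single candidate 9, so r7c8=9.
Step 19. [r6c8∈{8}] r6c8 has the single candidate 8. So r6c8=8.
Step 20. [r5c1∈{6,8,9}] in row 5, 8 fits only at r5c1. So r5c1=8.
Step 21. [r1c1∈{7}] r1c1 is down to just 7 ⇒ r1c1=7.
Step 22. [r1c6∈{2,5,8}] row 1 places 5 nowhere but r1c6 ⇒ r1c6=5.
Step 23. [r6c2∈{2}] r6c2 is down to just 2, so r6c2=2.
Step 24. [r4c5∈{2}] only 2 remains possible at r4c5. So r4c5=2.
Step 25. [r1c5∈{8}] r1c5 has the single candidate 8. So r1c5=8.
Step 26. [r2c9∈{2,8}] 8 has one home in row 2: r2c9 ⇒ r2c9=8.
Step 27. [r1c2∈{1}] only 1 remains possible at r1c2 ⇒ r1c2=1.
Step 28. [r5c9∈{1,9}] in row 5, 9 fits only at r5c9 ⇒ r5c9=9.
Step 29. [r1c9∈{2}] r1c9's peers cover all but 2, so r1c9=2.
Step 30. [r5c3∈{6}] r5c3 has the single candidate 6. So r5c3=6.
Step 31. [r9c4∈{5,7}] 5 has one home in row 9: r9c4 ⇒ r9c4=5.
Step 32. [r8c7∈{1}] nothing but 1 survives at r8c7, so r8c7=1.
Step 33. [r6c9∈{3}] only 3 remains possible at r6c9. So r6c9=3.
Step 34. [r1c3∈{3}] nothing but 3 survives at r1c3. So r1c3=3.
Step 35. [r9c6∈{8}] r9c6 is down to just 8, so r9c6=8.
Step 36. [r3c5∈{4}] nothing but 4 survives at r3c5. So r3c5=4.
Step 37. [r3c3∈{2}] r3c3's peers cover all but 2. So r3c3=2.
Step 38. [r4c6∈{9}] nothing but 9 survives at r4c6. So r4c6=9.
Step 39. [r3c1∈{6}] only 6 remains possible at r3c1. So r3c1=6.
Step 40. [r9c9∈{4}] r9c9's peers cover all but 4. So r9c9=4.
Step 41. [r7c9∈{6}] r7c9 has the single candidate 6, so r7c9=6.
Step 42. [r8c8∈{7}] r8c8's peers cover all but 7 ⇒ r8c8=7.
Step 43. [r6c3∈{7}] r6c3's peers cover all but 7. So r6c3=7.
Step 44. [r3c9∈{1}] r3c9's peers cover all but 1, so r3c9=1.
Step 45. [r5c8∈{1}] r5c8 has the single candidate 1, so r5c8=1.
Step 46. [r7c5∈{3}] r7c5 has the single candidate 3 ⇒ r7c5=3.
Step 47. [r3c2∈{8}] only 8 remains possible at r3c2. So r3c2=8.
Step 48. [r6c1∈{9}] r6c1 is down to just 9 ⇒ r6c1=9.
Step 49. [r9c5∈{7}] r9c5's peers cover all but 7, so r9c5=7.
Step 50. [r7c3∈{5}] r7c3 has the single candidate 5, so r7c3=5.
Step 51. [r2c6∈{2}] nothing but 2 survives at r2c6, so r2c6=2.
Step 52. [r2c4∈{7}] nothing but 7 survives at r2c4, so r2c4=7.

Answer: 7 1 3 6 8 5 9 4 2 / 5 9 4 7 1 2 6 3 8 / 6 8 2 9 4 3 7 5 1 / 3 5 1 8 2 9 4 6 7 / 8 4 6 3 5 7 2 1 9 / 9 2 7 1 6 4 5 8 3 / 4 7 5 2 3 1 8 9 6 / 2 3 8 4 9 6 1 7 5 / 1 6 9 5 7 8 3 2 4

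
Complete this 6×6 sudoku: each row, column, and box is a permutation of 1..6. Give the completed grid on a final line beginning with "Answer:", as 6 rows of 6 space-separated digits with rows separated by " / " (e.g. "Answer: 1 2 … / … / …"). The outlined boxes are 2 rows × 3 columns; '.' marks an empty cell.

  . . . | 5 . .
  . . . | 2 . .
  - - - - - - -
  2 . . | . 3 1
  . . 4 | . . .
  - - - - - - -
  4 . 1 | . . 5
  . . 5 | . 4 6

Step 1. [r3c3∈{6}] only 6 remains possible at r3c3. So r3c3=6.
Step 2. [r6c1∈{3}] r6c1 has the single candidate 3. So r6c1=3.
Step 3. [r4c5∈{2,5,6}] col 5 places 5 nowhere but r4c5, so r4c5=5.
Step 4. [r2c3∈{3}] r2c3's peers cover all but 3 ⇒ r2c3=3.
Step 5. [r2c1∈{1,5,6}] in col 1, 5 fits only at r2c1 ⇒ r2c1=5.
Step 6. [r1c1∈{1,6}] r1c1 is the only open cell in col 1 admitting 6 ⇒ r1c1=6.
Step 7. [r1c5∈{1}] only 1 remains possible at r1c5. So r1c5=1.
Step 8. [r2c2∈{1,4}] row 2 places 1 nowhere but r2c2, so r2c2=1.
Step 9. [r1c2∈{2,4}] 4 has one home in col 2: r1c2 ⇒ r1c2=4.
Step 10. [r6c2∈{2}] nothing but 2 survives at r6c2, so r6c2=2.
Step 11. [r1c3∈{2}] only 2 remains possible at r1c3, so r1c3=2.
Step 12. [r4c1∈{1}] r4c1 has the single candidate 1, so r4c1=1.
Step 13. [r5c4∈{3}] only 3 remains possible at r5c4, so r5c4=3.
Step 14. [r5c2∈{6}] r5c2 is down to just 6, so r5c2=6.
Step 15. [r3c4∈{4}] r3c4 has the single candidate 4 ⇒ r3c4=4.
Step 16. [r4c6∈{2}] r4c6's peers cover all but 2 ⇒ r4c6=2.
Step 17. [r6c4∈{1}] only 1 remains possible at r6c4, so r6c4=1.
Step 18. [r2c6∈{4}] r2c6's peers cover all but 4. So r2c6=4.
Step 19. [r1c6∈{3}] r1c6 has the single candidate 3, so r1c6=3.
Step 20. [r3c2∈{5}] r3c2's peers cover all but 5 ⇒ r3c2=5.
Step 21. [r4c2∈{3}] only 3 remains possible at r4c2, so r4c2=3.
Step 22. [r2c5∈{6}] nothing but 6 survives at r2c5. So r2c5=6.
Step 23. [r4c4∈{6}] r4c4 has the single candidate 6, so r4c4=6.
Step 24. [r5c5∈{2}] r5c5 has the single candidate 2. So r5c5=2.

Answer: 6 4 2 5 1 3 / 5 1 3 2 6 4 / 2 5 6 4 3 1 / 1 3 4 6 5 2 / 4 6 1 3 2 5 / 3 2 5 1 4 6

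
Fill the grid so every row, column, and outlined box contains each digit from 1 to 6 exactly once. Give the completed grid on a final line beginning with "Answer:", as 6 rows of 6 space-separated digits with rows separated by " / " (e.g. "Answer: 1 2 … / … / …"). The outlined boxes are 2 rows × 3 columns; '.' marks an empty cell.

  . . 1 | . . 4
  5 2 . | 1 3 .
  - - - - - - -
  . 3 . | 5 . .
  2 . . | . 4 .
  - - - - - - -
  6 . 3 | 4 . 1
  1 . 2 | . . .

Step 1. [r2c6∈{6}] r2c6's peers cover all but 6. So r2c6=6.
Step 2. [r6c6∈{3,5}] r6c6 is the only open cell in col 6 admitting 5. So r6c6=5.
Step 3. [r5c5∈{2}] r5c5 has the single candidate 2 ⇒ r5c5=2.
Step 4. [r4c3∈{5,6}] 5 has one home in col 3: r4c3, so r4c3=5.
Step 5. [r3c3∈{4,6}] in col 3, 6 fits only at r3c3, so r3c3=6.
Step 6. [r4c4∈{3,6}] 6 has one home in row 4: r4c4. So r4c4=6.
Step 7. [r4c2∈{1}] only 1 remains possible at r4c2 ⇒ r4c2=1.
Step 8. [r6c4∈{3}] r6c4 is down to just 3 ⇒ r6c4=3.
Step 9. [r3c5∈{1}] r3c5 has the single candidate 1, so r3c5=1.
Step 10. [r1c5∈{5}] r1c5's peers cover all but 5 ⇒ r1c5=5.
Step 11. [r3c6∈{2}] only 2 remains possible at r3c6 ⇒ r3c6=2.
Step 12. [r6c5∈{6}] nothing but 6 survives at r6c5. So r6c5=6.
Step 13. [r4c6∈{3}] r4c6 is down to just 3, so r4c6=3.
Step 14. [r2c3∈{4}] nothing but 4 survives at r2c3, so r2c3=4.
Step 15. [r3c1∈{4}] r3c1 has the single candidate 4, so r3c1=4.
Step 16. [r6c2∈{4}] nothing but 4 survives at r6c2 ⇒ r6c2=4.
Step 17. [r1c4∈{2}] r1c4 is down to just 2. So r1c4=2.
Step 18. [r5c2∈{5}] nothing but 5 survives at r5c2. So r5c2=5.
Step 19. [r1c2∈{6}] r1c2 has the single candidate 6. So r1c2=6.
Step 20. [r1c1∈{3}] r1c1 has the single candidate 3. So r1c1=3.

Answer: 3 6 1 2 5 4 / 5 2 4 1 3 6 / 4 3 6 5 1 2 / 2 1 5 6 4 3 / 6 5 3 4 2 1 / 1 4 2 3 6 5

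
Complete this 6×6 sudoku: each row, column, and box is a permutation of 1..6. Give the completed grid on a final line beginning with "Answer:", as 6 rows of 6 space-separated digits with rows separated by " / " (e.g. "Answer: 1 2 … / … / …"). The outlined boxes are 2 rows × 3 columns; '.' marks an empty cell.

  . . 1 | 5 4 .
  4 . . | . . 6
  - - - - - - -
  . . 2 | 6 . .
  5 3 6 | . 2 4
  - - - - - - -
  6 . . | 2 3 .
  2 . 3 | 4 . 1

Step 1. [r5c6∈{5}] r5c6's peers cover all but 5, so r5c6=5.
Step 2. [r2c5∈{1}] r2c5 has the single candidate 1, so r2c5=1.
Step 3. [r3c2∈{1,4}] row 3 places 4 nowhere but r3c2, so r3c2=4.
Step 4. [r2c2∈{2,5}] across row 2, 2 lands solely at r2c2, so r2c2=2.
Step 5. [r3c6∈{3}] r3c6 has the single candidate 3 ⇒ r3c6=3.
Step 6. [r2c3∈{5}] r2c3 has the single candidate 5 ⇒ r2c3=5.
Step 7. [r3c5∈{5}] r3c5 is down to just 5, so r3c5=5.
Step 8. [r2c4∈{3}] nothing but 3 survives at r2c4, so r2c4=3.
Step 9. [r1c6∈{2}] r1c6 has the single candidate 2 ⇒ r1c6=2.
Step 10. [r5c3∈{4}] nothing but 4 survives at r5c3. So r5c3=4.
Step 11. [r1c2∈{6}] r1c2 is down to just 6 ⇒ r1c2=6.
Step 12. [r6c5∈{6}] r6c5 has the single candidate 6 ⇒ r6c5=6.
Step 13. [r5c2∈{1}] r5c2 is down to just 1. So r5c2=1.
Step 14. [r4c4∈{1}] r4c4 is down to just 1. So r4c4=1.
Step 15. [r3c1∈{1}] r3c1 is down to just 1, so r3c1=1.
Step 16. [r6c2∈{5}] r6c2's peers cover all but 5 ⇒ r6c2=5.
Step 17. [r1c1∈{3}] r1c1's peers cover all but 3. So r1c1=3.

Answer: 3 6 1 5 4 2 / 4 2 5 3 1 6 / 1 4 2 6 5 3 / 5 3 6 1 2 4 / 6 1 4 2 3 5 / 2 5 3 4 6 1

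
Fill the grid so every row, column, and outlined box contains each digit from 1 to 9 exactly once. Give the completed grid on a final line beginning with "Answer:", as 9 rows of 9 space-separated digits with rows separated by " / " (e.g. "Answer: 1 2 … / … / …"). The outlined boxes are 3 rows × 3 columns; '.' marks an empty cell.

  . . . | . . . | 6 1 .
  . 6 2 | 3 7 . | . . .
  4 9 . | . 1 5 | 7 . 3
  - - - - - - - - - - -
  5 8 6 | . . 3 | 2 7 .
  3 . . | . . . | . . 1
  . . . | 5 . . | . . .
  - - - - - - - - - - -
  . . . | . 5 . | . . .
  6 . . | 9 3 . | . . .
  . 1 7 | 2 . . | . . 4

Step 1. [r4c9∈{9}] r4c9 is down to just 9, so r4c9=9.
Step 2. [r4c5∈{4}] only 4 remains possible at r4c5. So r4c5=4.
Step 3. [r3c3∈{8}] r3c3 has the single candidate 8 ⇒ r3c3=8.
Step 4. [r6c3∈{1,4,9}] r6c3 is the only open cell in col 3 admitting 1 ⇒ r6c3=1.
Step 5. [r3c8∈{2}] r3c8 has the single candidate 2, so r3c8=2.
Step 6. [r1c1∈{7}] r1c1's peers cover all but 7, so r1c1=7.
Step 7. [r3c4∈{6}] r3c4 has the single candidate 6, so r3c4=6.
Step 8. [r9c8∈{3,5,6,8,9}] the pair r9c5,r9c6 in row 9 locks {6,8} between them, so r9c8≠8.
Step 9. [r2c8∈{4,5,8,9}] box 3 has a naked pair {5,8} at r1c9 and r2c9. So r2c8≠8.
Step 10. [r2c8∈{4,5,9}] box 3 has a naked pair {5,8} at r1c9 and r2c9. So r2c8≠5.
Step 11. [r9c1∈{8,9}] row 9 has a naked pair {6,8} at r9c5 and r9c6. So r9c1≠8.
Step 12. [r7c1∈{2,8,9}] col 1 places 8 nowhere but r7c1 ⇒ r7c1=8.
Step 13. [r6c1∈{2,9}] 2 has one home in col 1: r6c1 ⇒ r6c1=2.
Step 14. [r5c3∈{4,9}] 9 has one home in box 4: r5c3 ⇒ r5c3=9.
Step 15. [r9c1∈{9}] r9c1 is down to just 9 ⇒ r9c1=9.
Step 16. [r7c8∈{3,6,9}] 3 in box 7 is pinned to row 7, so r7c8≠3.
Step 17. [r8c2∈{2,4,5}] r5c2 and r6c2 in col 2 both hold exactly {4,7}; those values are spoken for. So r8c2≠4.
Step 18. [r9c7∈{3,5,8}] row 9 has a naked pair {6,8} at r9c5 and r9c6, so r9c7≠8.
Step 19. [r8c8∈{5,8}] within box 7, every 5-candidate lies in row 8. So r8c8≠5.
Step 20. [r8c8∈{8}] r8c8 has the single candidate 8. So r8c8=8.
Step 21. [r8c7∈{1,5}] the only places for 5 in box 7 are along row 8 ⇒ r8c7≠5.
Step 22. [r8c7∈{1}] only 1 remains possible at r8c7 ⇒ r8c7=1.
Step 23. [r7c6∈{1,4,6,7}] col 6 places 1 nowhere but r7c6, so r7c6=1.
Step 24. [r2c6∈{4,8,9}] the only places for 4 in box 3 are along row 2. So r2c6≠4.
Step 25. [r2c7∈{4,5,8,9}] box 3 has a naked pair {5,8} at r1c9 and r2c9 ⇒ r2c7≠8.
Step 26. [r7c2∈{2,3,4}] r5c2 and r6c2 in col 2 both hold exactly {4,7}; those values are spoken for, so r7c2≠4.
Step 27. [r6c9∈{6,8}] r1c9 and r2c9 in col 9 both hold exactly {5,8}; those values are spoken for ⇒ r6c9≠8.
Step 28. [r6c9∈{6}] only 6 remains possible at r6c9. So r6c9=6.
Step 29. [r7c8∈{6,9}] 6 has one home in row 7: r7c8, so r7c8=6.
Step 30. [r2c8∈{4,9}] across col 8, 9 lands solely at r2c8, so r2c8=9.
Step 31. [r2c6∈{8}] r2c6's peers cover all but 8 ⇒ r2c6=8.
Step 32. [r5c4∈{7,8}] 8 has one home in col 4: r5c4, so r5c4=8.
Step 33. [r2c7∈{4,5}] in row 2, 4 fits only at r2c7 ⇒ r2c7=4.
Step 34. [r7c4∈{4,7}] r7c4 is the only open cell in col 4 admitting 7. So r7c4=7.
Step 35. [r7c9∈{2}] nothing but 2 survives at r7c9 ⇒ r7c9=2.
Step 36. [r7c2∈{3}] only 3 remains possible at r7c2. So r7c2=3.
Step 37. [r1c2∈{5}] only 5 remains possible at r1c2, so r1c2=5.
Step 38. [r8c3∈{4,5}] across col 3, 5 lands solely at r8c3 ⇒ r8c3=5.
Step 39. [r9c6∈{6}] nothing but 6 survives at r9c6 ⇒ r9c6=6.
Step 40. [r5c7∈{5}] r5c7's peers cover all but 5 ⇒ r5c7=5.
Step 41. [r6c5∈{9}] r6c5's peers cover all but 9, so r6c5=9.
Step 42. [r6c6∈{7}] r6c6's peers cover all but 7 ⇒ r6c6=7.
Step 43. [r1c6∈{2,4,9}] r1c6 is the only open cell in row 1 admitting 9. So r1c6=9.
Step 44. [r9c7∈{3}] r9c7 has the single candidate 3 ⇒ r9c7=3.
Step 45. [r6c2∈{4}] only 4 remains possible at r6c2, so r6c2=4.
Step 46. [r1c5∈{2}] only 2 remains possible at r1c5, so r1c5=2.
Step 47. [r2c1∈{1}] only 1 remains possible at r2c1 ⇒ r2c1=1.
Step 48. [r5c2∈{7}] r5c2 is down to just 7 ⇒ r5c2=7.
Step 49. [r1c4∈{4}] nothing but 4 survives at r1c4 ⇒ r1c4=4.
Step 50. [r2c9∈{5}] only 5 remains possible at r2c9. So r2c9=5.
Step 51. [r1c3∈{3}] only 3 remains possible at r1c3 ⇒ r1c3=3.
Step 52. [r6c7∈{8}] r6c7 has the single candidate 8, so r6c7=8.
Step 53. [r4c4∈{1}] nothing but 1 survives at r4c4 ⇒ r4c4=1.
Step 54. [r9c8∈{5}] nothing but 5 survives at r9c8 ⇒ r9c8=5.
Step 55. [r5c5∈{6}] only 6 remains possible at r5c5 ⇒ r5c5=6.
Step 56. [r8c9∈{7}] nothing but 7 survives at r8c9, so r8c9=7.
Step 57. [r8c2∈{2}] nothing but 2 survives at r8c2 ⇒ r8c2=2.
Step 58. [r8c6∈{4}] nothing but 4 survives at r8c6. So r8c6=4.
Step 59. [r9c5∈{8}] r9c5 has the single candidate 8 ⇒ r9c5=8.
Step 60. [r6c8∈{3}] only 3 remains possible at r6c8 ⇒ r6c8=3.
Step 61. [r7c3∈{4}] r7c3's peers cover all but 4 ⇒ r7c3=4.
Step 62. [r5c6∈{2}] r5c6's peers cover all but 2, so r5c6=2.
Step 63. [r1c9∈{8}] nothing but 8 survives at r1c9, so r1c9=8.
Step 64. [r5c8∈{4}] r5c8 is down to just 4. So r5c8=4.
Step 65. [r7c7∈{9}] nothing but 9 survives at r7c7, so r7c7=9.

Answer: 7 5 3 4 2 9 6 1 8 / 1 6 2 3 7 8 4 9 5 / 4 9 8 6 1 5 7 2 3 / 5 8 6 1 4 3 2 7 9 / 3 7 9 8 6 2 5 4 1 / 2 4 1 5 9 7 8 3 6 / 8 3 4 7 5 1 9 6 2 / 6 2 5 9 3 4 1 8 7 / 9 1 7 2 8 6 3 5 4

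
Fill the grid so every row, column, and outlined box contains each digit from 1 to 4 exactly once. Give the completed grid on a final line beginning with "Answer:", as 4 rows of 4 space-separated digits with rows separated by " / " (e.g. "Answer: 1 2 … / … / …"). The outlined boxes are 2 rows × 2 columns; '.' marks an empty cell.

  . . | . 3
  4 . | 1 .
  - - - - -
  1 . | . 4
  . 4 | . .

Step 1. [r1c1∈{2}] r1c1 is down to just 2 ⇒ r1c1=2.
Step 2. [r3c2∈{2,3}] across col 2, 2 lands solely at r3c2. So r3c2=2.
Step 3. [r4c3∈{2,3}] across col 3, 2 lands solely at r4c3, so r4c3=2.
Step 4. [r1c2∈{1}] r1c2 has the single candidate 1 ⇒ r1c2=1.
Step 5. [r2c4∈{2}] r2c4's peers cover all but 2, so r2c4=2.
Step 6. [r3c3∈{3}] r3c3's peers cover all but 3 ⇒ r3c3=3.
Step 7. [r2c2∈{3}] nothing but 3 survives at r2c2, so r2c2=3.
Step 8. [r4c1∈{3}] only 3 remains possible at r4c1. So r4c1=3.
Step 9. [r4c4∈{1}] r4c4's peers cover all but 1. So r4c4=1.
Step 10. [r1c3∈{4}] only 4 remains possible at r1c3, so r1c3=4.

Answer: 2 1 4 3 / 4 3 1 2 / 1 2 3 4 / 3 4 2 1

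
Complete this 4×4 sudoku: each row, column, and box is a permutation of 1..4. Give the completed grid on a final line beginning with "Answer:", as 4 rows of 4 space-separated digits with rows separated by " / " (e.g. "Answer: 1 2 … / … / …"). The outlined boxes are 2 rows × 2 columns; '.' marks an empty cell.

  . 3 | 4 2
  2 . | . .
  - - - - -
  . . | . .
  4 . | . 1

Step 1. [r4c3∈{2,3}] 3 has one home in row 4: r4c3, so r4c3=3.
Step 2. [r1c1∈{1}] r1c1 is down to just 1, so r1c1=1.
Step 3. [r4c2∈{2}] r4c2's peers cover all but 2 ⇒ r4c2=2.
Step 4. [r3c3∈{2}] only 2 remains possible at r3c3. So r3c3=2.
Step 5. [r2c4∈{3}] r2c4 has the single candidate 3, so r2c4=3.
Step 6. [r2c3∈{1}] r2c3 is down to just 1 ⇒ r2c3=1.
Step 7. [r3c1∈{3}] r3c1 is down to just 3 ⇒ r3c1=3.
Step 8. [r2c2∈{4}] r2c2 has the single candidate 4. So r2c2=4.
Step 9. [r3c2∈{1}] nothing but 1 survives at r3c2 ⇒ r3c2=1.
Step 10. [r3c4∈{4}] only 4 remains possible at r3c4. So r3c4=4.

Answer: 1 3 4 2 / 2 4 1 3 / 3 1 2 4 / 4 2 3 1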